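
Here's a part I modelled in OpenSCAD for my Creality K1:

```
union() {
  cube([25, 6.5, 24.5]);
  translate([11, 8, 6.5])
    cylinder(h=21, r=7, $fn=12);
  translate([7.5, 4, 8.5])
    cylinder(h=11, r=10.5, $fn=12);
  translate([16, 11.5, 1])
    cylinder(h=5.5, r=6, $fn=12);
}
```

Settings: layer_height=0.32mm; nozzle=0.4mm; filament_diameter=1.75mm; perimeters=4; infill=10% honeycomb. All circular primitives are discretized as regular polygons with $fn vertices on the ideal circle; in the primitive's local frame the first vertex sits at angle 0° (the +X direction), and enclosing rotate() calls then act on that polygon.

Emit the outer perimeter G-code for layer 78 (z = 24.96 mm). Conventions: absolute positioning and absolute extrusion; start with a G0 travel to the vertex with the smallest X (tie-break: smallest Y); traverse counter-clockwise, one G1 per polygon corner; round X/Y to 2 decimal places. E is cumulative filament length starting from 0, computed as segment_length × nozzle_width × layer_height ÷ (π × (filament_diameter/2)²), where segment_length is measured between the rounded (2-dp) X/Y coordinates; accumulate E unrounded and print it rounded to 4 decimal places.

At z = 24.96 mm: the cube does not reach this height (z outside [0, 24.5]); the r=7 cylinder at (11, 8) contributes a regular 12-gon of circumradius 7; the cylinder at (7.5, 4) does not reach this height (z outside [8.5, 19.5]); the cylinder at (16, 11.5) is absent (z outside [1, 6.5]); Taking the union: only the r=7 cylinder at (11, 8) is present, so the union is just that shape — 1 connected region. The outline is a single polygon with 12 vertices. Extrusion per mm of travel: 0.4 × 0.32 / (π × 0.875²) = 0.053216. Accumulating E over each segment gives final E = 2.3135.

G0 X4.00 Y8.00 Z24.96
G1 X4.94 Y4.50 E0.1929
G1 X7.50 Y1.94 E0.3855
G1 X11.00 Y1.00 E0.5784
G1 X14.50 Y1.94 E0.7712
G1 X17.06 Y4.50 E0.9639
G1 X18.00 Y8.00 E1.1568
G1 X17.06 Y11.50 E1.3496
G1 X14.50 Y14.06 E1.5423
G1 X11.00 Y15.00 E1.7351
G1 X7.50 Y14.06 E1.9280
G1 X4.94 Y11.50 E2.1207
G1 X4.00 Y8.00 E2.3135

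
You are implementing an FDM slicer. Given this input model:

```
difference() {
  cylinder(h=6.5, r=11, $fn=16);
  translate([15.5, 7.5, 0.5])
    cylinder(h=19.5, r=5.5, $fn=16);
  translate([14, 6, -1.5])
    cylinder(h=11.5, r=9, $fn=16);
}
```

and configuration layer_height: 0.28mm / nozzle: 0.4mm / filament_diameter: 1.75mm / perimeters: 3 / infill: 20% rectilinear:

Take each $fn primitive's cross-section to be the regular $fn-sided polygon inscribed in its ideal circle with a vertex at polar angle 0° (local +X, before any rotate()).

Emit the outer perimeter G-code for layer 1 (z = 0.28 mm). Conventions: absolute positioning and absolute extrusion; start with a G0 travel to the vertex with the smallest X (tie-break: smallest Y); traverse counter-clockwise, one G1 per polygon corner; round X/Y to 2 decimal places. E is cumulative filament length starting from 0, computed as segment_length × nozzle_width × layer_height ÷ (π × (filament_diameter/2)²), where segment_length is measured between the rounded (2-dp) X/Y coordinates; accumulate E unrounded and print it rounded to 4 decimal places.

G0 X-11.00 Y0.00 Z0.28
G1 X-10.16 Y-4.21 E0.1999
G1 X-7.78 Y-7.78 E0.3997
G1 X-4.21 Y-10.16 E0.5995
G1 X0.00 Y-11.00 E0.7994
G1 X4.21 Y-10.16 E0.9993
G1 X7.78 Y-7.78 E1.1991
G1 X10.16 Y-4.21 E1.3989
G1 X10.54 Y-2.31 E1.4891
G1 X7.64 Y-0.36 E1.6518
G1 X5.69 Y2.56 E1.8153
G1 X5.00 Y6.00 E1.9787
G1 X5.64 Y9.21 E2.1311
G1 X4.21 Y10.16 E2.2110
G1 X0.00 Y11.00 E2.4109
G1 X-4.21 Y10.16 E2.6108
G1 X-7.78 Y7.78 E2.8106
G1 X-10.16 Y4.21 E3.0104
G1 X-11.00 Y0.00 E3.2103

At z = 0.28 mm: the r=11 cylinder contributes a regular 16-gon of circumradius 11; the cylinder at (15.5, 7.5) does not reach this height (z outside [0.5, 20]); the r=9 cylinder at (14, 6) contributes a regular 16-gon of circumradius 9; Subtracting the remaining from the first: starting from the r=11 cylinder, the r=9 cylinder at (14, 6) partially overlaps it — only the 38.42 mm² overlap (of its 247.98 mm²) is removed, clipping the outline — 1 connected region. The outline is a single polygon with 18 vertices. Extrusion per mm of travel: 0.4 × 0.28 / (π × 0.875²) = 0.046564. Accumulating E over each segment gives final E = 3.2103.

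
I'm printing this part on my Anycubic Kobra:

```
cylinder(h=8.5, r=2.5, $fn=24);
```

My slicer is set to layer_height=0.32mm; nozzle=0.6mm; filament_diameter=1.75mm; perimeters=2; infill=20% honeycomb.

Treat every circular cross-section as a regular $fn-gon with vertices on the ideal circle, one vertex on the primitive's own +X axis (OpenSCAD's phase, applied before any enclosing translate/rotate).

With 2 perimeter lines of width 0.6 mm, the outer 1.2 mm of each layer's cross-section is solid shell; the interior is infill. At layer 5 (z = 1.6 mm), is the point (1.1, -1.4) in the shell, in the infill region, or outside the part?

At z = 1.6 mm: the r=2.5 cylinder contributes a regular 24-gon of circumradius 2.5. Overall, the cross-section is a single solid region. The nearest boundary edge runs (1.25, -2.17)→(1.77, -1.77); distance from the point to it = 0.70 mm. The point is inside the cross-section, 0.70 mm from the nearest boundary — within the 1.2 mm shell band (2 × 0.6).

shell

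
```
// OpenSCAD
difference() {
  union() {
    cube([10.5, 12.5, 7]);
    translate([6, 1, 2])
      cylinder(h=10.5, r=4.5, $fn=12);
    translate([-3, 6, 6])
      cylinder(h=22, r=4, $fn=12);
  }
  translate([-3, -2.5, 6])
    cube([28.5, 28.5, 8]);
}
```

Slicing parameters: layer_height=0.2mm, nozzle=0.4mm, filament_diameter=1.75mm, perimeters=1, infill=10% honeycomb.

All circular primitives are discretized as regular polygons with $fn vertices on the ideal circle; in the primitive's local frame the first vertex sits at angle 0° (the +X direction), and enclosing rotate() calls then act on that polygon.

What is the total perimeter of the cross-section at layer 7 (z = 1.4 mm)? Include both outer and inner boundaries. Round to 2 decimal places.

At z = 1.4 mm: the cube is present — its section is the full 10.5×12.5 rectangle (perimeter 46.00 mm); the cylinder at (6, 1) does not reach this height (z outside [2, 12.5]); the cylinder at (-3, 6) is absent (z outside [6, 28]); Merging all regions: only the 10.5×12.5 cube is present, so the union is just that shape — boundary = 46.00 mm; the cube at (-3, -2.5) is absent (z outside [6, 14]); Taking the first minus the rest: none of the subtracted shapes is present at this height, so that combined region is unchanged — boundary = 46.00 mm. Overall, the cross-section is a single solid region. Total boundary length (outer) = 46.00 mm.

46.00 mm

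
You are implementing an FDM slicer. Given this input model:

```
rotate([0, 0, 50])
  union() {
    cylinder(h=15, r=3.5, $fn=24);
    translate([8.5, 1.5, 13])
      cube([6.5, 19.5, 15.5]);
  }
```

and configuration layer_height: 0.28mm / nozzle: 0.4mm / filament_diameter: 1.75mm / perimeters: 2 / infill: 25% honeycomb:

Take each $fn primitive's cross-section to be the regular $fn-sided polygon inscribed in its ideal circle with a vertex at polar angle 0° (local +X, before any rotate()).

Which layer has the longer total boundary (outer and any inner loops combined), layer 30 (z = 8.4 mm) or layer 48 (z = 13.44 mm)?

layer 48 (z = 13.44 mm)

Layer 30 (z = 8.4): the cylinder: section is a regular 24-gon, circumradius r=3.5 (perimeter = 2·24·3.500·sin(180°/24) = 21.93 mm); the cube at (8.5, 1.5) is not intersected at this z (z outside [13, 28.5]); Merging all regions: only the r=3.5 cylinder is present, so the union is just that shape — boundary = 21.93 mm; (rotated 50° about Z; rotation is an isometry so areas/perimeters/island counts are preserved). So its perimeter = 21.93 mm. Layer 48 (z = 13.44): the r=3.5 cylinder contributes a regular 24-gon of circumradius 3.5 (perimeter = 2·24·3.500·sin(180°/24) = 21.93 mm); the cube at (8.5, 1.5) is present — its section is the full 6.5×19.5 rectangle (perimeter 52.00 mm); Merging all regions: the 2 present regions are separate (no shared area or edge), so areas and boundary lengths simply add and each stays a separate island — boundary = 73.93 mm; (rotated 50° about Z; rotation is an isometry so areas/perimeters/island counts are preserved). So its perimeter = 73.93 mm. Layer 48 is larger (73.93 vs 21.93 mm).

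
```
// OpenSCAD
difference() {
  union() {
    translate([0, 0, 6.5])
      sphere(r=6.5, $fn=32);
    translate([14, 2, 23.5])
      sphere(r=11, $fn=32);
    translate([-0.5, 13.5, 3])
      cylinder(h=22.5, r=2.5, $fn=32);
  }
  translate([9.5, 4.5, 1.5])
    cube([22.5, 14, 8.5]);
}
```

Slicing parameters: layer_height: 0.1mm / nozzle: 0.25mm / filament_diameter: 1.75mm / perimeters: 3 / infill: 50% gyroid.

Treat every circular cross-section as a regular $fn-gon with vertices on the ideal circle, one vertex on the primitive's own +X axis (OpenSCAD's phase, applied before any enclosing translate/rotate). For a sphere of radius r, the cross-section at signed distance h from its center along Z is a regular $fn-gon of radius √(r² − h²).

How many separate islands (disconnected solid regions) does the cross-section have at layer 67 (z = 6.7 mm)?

2

At z = 6.7 mm: the r=6.5 sphere slices to a regular 32-gon of circumradius 6.497 (√(r²−h²) with h=0.2 from center); the sphere at (14, 2) does not reach this height (|z−center|=16.800 > r=11); the cylinder at (-0.5, 13.5): section is a regular 32-gon, circumradius r=2.5; Taking the union: the 2 present regions are separate (no shared area or edge), so areas and boundary lengths simply add and each stays a separate island — 2 connected regions; the cube at (9.5, 4.5) (footprint 22.5×14) is included at this height; Taking the first minus the rest: starting from the result so far, the 22.5×14 cube at (9.5, 4.5) misses the remaining region (no effect) — 2 connected regions. Overall, the cross-section has 2 separate islands. Island count = 2.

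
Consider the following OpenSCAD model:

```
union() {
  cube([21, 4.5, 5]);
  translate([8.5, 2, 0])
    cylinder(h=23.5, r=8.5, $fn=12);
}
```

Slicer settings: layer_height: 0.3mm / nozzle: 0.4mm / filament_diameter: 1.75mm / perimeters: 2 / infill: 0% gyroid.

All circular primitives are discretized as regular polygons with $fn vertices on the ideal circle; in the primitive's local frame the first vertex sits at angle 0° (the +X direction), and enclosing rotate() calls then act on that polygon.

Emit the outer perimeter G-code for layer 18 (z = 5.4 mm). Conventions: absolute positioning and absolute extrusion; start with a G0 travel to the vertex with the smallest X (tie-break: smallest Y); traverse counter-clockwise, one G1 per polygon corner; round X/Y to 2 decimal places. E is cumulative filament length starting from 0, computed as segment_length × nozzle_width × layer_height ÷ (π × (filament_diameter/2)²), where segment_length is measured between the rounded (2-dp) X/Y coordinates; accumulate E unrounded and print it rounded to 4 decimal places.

At z = 5.4 mm: the cube is not intersected at this z (z outside [0, 5]); the r=8.5 cylinder at (8.5, 2) gives a regular 12-gon of circumradius 8.5 (constant along its height); Taking the union: only the r=8.5 cylinder at (8.5, 2) is present, so the union is just that shape — 1 connected region. The outline is a single polygon with 12 vertices. Extrusion per mm of travel: 0.4 × 0.3 / (π × 0.875²) = 0.049890. Accumulating E over each segment gives final E = 2.6339.

G0 X0.00 Y2.00 Z5.40
G1 X1.14 Y-2.25 E0.2195
G1 X4.25 Y-5.36 E0.4390
G1 X8.50 Y-6.50 E0.6585
G1 X12.75 Y-5.36 E0.8780
G1 X15.86 Y-2.25 E1.0974
G1 X17.00 Y2.00 E1.3170
G1 X15.86 Y6.25 E1.5365
G1 X12.75 Y9.36 E1.7559
G1 X8.50 Y10.50 E1.9755
G1 X4.25 Y9.36 E2.1950
G1 X1.14 Y6.25 E2.4144
G1 X0.00 Y2.00 E2.6339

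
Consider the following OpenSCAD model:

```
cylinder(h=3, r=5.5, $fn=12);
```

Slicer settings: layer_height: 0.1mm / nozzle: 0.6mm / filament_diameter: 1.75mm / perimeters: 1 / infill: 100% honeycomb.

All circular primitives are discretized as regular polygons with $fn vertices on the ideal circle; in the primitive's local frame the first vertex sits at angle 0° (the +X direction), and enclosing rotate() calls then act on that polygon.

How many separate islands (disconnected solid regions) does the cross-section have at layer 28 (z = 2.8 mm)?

1

At z = 2.8 mm: the r=5.5 cylinder gives a regular 12-gon of circumradius 5.5 (constant along its height). Overall, the cross-section is a single solid region. Island count = 1.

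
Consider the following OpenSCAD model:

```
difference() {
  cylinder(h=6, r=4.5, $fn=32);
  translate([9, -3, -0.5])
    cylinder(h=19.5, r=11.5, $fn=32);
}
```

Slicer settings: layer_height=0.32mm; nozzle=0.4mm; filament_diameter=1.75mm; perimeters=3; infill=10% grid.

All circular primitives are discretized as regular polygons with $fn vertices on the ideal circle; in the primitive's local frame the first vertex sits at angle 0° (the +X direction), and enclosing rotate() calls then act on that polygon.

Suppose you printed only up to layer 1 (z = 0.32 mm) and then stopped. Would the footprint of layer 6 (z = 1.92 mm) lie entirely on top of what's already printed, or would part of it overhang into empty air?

Compare the two slices. At z = 0.32: the cylinder: section is a regular 32-gon, circumradius r=4.5 (area = (32/2)·4.500²·sin(360°/32) = 63.21 mm²); the r=11.5 cylinder at (9, -3) contributes a regular 32-gon of circumradius 11.5 (area = (32/2)·11.500²·sin(360°/32) = 412.81 mm²); Subtracting the remaining from the first: starting from the r=4.5 cylinder (63.21 mm²), the r=11.5 cylinder at (9, -3) partially overlaps it — only the 46.55 mm² overlap (of its 412.81 mm²) is removed, clipping the outline — area = 16.66 mm². At z = 1.92: the r=4.5 cylinder gives a regular 32-gon of circumradius 4.5 (constant along its height) (area = (32/2)·4.500²·sin(360°/32) = 63.21 mm²); the cylinder at (9, -3): section is a regular 32-gon, circumradius r=11.5 (area = (32/2)·11.500²·sin(360°/32) = 412.81 mm²); Subtracting the remaining from the first: starting from the r=4.5 cylinder (63.21 mm²), the r=11.5 cylinder at (9, -3) partially overlaps it — only the 46.55 mm² overlap (of its 412.81 mm²) is removed, clipping the outline — area = 16.66 mm². Checking containment: the cross-section at z = 1.92 is a subset of the cross-section at z = 0.32.

entirely on top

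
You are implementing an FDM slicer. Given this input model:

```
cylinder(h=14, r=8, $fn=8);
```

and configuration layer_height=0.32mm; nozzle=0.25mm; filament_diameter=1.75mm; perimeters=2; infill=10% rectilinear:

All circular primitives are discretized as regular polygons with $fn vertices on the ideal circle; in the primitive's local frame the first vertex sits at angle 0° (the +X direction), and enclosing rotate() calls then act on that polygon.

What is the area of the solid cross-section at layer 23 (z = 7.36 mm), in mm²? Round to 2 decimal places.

At z = 7.36 mm: the r=8 cylinder contributes a regular 8-gon of circumradius 8 (area = (8/2)·8.000²·sin(360°/8) = 181.02 mm²). Overall, the cross-section is a single solid region. Net area = 181.02 mm².

181.02 mm²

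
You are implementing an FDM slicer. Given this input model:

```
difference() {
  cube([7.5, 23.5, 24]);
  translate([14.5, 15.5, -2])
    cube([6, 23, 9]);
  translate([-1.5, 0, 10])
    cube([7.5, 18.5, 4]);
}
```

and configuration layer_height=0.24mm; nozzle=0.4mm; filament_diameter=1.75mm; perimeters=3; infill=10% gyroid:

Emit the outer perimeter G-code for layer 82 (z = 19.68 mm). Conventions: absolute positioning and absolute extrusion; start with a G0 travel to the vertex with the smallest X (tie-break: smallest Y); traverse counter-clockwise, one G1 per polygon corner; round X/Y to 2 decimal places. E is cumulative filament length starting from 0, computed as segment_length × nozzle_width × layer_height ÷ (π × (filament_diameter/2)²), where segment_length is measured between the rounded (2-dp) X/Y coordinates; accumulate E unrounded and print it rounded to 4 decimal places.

G0 X0.00 Y0.00 Z19.68
G1 X7.50 Y0.00 E0.2993
G1 X7.50 Y23.50 E1.2373
G1 X0.00 Y23.50 E1.5366
G1 X0.00 Y0.00 E2.4746

At z = 19.68 mm: the 7.5×23.5 cube contributes its full rectangle; the cube at (14.5, 15.5) is absent (z outside [-2, 7]); the cube at (-1.5, 0) is absent (z outside [10, 14]); Subtracting the remaining from the first: none of the subtracted shapes is present at this height, so the 7.5×23.5 cube is unchanged — 1 connected region. The outline is a single polygon with 4 vertices. Extrusion per mm of travel: 0.4 × 0.24 / (π × 0.875²) = 0.039912. Accumulating E over each segment gives final E = 2.4746.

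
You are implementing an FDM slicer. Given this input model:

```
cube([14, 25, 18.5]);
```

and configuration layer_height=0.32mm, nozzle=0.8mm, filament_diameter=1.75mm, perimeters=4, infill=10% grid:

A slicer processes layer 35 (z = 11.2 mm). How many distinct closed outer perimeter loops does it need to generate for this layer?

1

At z = 11.2 mm: the 14×25 cube contributes its full rectangle. The result has 1 disconnected region.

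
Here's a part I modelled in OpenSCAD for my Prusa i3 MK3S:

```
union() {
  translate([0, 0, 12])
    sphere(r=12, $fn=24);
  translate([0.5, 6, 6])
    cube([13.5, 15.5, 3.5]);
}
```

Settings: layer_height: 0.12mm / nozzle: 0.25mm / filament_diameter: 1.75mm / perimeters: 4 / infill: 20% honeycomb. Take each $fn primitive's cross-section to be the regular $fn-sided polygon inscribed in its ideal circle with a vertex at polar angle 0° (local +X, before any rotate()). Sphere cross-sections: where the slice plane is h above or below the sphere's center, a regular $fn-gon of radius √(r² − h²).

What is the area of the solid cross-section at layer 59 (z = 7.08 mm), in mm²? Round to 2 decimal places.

At z = 7.08 mm: the r=12 sphere contributes a regular 24-gon of circumradius √(12²−4.92²) = 10.945 (area = (24/2)·10.945²·sin(360°/24) = 372.06 mm²); the 13.5×15.5 cube at (0.5, 6) contributes its full rectangle (area 209.25 mm²); Taking the union: the regions partially overlap — summed areas 581.31 mm² minus the doubly-counted overlap 28.72 mm² gives 552.58 mm² — area = 552.58 mm². Overall, the cross-section is a single solid region. Net area = 552.58 mm².

552.58 mm²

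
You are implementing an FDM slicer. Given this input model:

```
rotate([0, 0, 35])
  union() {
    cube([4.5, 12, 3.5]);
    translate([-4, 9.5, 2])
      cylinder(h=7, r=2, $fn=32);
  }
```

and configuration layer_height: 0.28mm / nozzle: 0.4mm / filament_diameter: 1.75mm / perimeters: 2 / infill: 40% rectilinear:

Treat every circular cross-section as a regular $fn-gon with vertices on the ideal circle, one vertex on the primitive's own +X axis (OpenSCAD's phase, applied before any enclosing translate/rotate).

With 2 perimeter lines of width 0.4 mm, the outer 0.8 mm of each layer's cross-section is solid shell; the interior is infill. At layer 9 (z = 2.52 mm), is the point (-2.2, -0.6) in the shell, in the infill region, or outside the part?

At z = 2.52 mm: the 4.5×12 cube contributes its full rectangle; the r=2 cylinder at (-4, 9.5) gives a regular 32-gon of circumradius 2 (constant along its height); Taking the union: the 2 present regions are separate (no shared area or edge), so areas and boundary lengths simply add and each stays a separate island — 2 connected regions; (rotated 35° about Z; rotation is an isometry so areas/perimeters/island counts are preserved). Overall, the cross-section has 2 separate islands. Undo the 35° rotation: the query point maps to (-2.146, 0.770) in the un-rotated model frame. The nearest boundary edge runs (0.00, 0.00)→(0.00, 12.00); distance from the point to it = 2.15 mm. The point is not inside any of the regions above, so it lies outside the cross-section (2.15 mm from the nearest boundary).

outside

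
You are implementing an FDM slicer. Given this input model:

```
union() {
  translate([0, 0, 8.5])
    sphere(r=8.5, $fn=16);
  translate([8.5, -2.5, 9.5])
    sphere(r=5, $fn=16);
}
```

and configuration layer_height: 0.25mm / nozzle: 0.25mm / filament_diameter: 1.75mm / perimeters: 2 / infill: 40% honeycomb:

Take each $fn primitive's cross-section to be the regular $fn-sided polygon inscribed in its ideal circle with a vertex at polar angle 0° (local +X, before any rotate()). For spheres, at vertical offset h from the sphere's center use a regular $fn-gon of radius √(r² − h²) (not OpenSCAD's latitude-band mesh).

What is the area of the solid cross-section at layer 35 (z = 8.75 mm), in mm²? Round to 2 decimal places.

267.42 mm²

At z = 8.75 mm: the r=8.5 sphere contributes a regular 16-gon of circumradius √(8.5²−0.25²) = 8.496 (area = (16/2)·8.496²·sin(360°/16) = 221.00 mm²); the r=5 sphere at (8.5, -2.5) contributes a regular 16-gon of circumradius √(5²−0.75²) = 4.943 (area = (16/2)·4.943²·sin(360°/16) = 74.81 mm²); Combining (union): the regions partially overlap — summed areas 295.81 mm² minus the doubly-counted overlap 28.40 mm² gives 267.42 mm² — area = 267.42 mm². Overall, the cross-section is a single solid region. Net area = 267.42 mm².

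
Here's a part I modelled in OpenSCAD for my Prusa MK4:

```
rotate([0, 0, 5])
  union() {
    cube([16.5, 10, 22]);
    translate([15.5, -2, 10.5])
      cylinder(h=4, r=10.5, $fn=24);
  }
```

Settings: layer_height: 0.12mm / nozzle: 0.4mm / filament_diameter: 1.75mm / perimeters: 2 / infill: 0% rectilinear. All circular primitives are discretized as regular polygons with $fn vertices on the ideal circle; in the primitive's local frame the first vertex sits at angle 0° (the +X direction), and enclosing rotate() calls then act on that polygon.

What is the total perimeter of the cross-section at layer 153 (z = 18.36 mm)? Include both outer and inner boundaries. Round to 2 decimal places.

53.00 mm

At z = 18.36 mm: the cube is present — its section is the full 16.5×10 rectangle (perimeter 53.00 mm); the cylinder at (15.5, -2) is absent (z outside [10.5, 14.5]); Merging all regions: only the 16.5×10 cube is present, so the union is just that shape — boundary = 53.00 mm; (whole slice rotated 5° about Z — lengths, areas and connectivity unchanged). Overall, the cross-section is a single solid region. Total boundary length (outer) = 53.00 mm.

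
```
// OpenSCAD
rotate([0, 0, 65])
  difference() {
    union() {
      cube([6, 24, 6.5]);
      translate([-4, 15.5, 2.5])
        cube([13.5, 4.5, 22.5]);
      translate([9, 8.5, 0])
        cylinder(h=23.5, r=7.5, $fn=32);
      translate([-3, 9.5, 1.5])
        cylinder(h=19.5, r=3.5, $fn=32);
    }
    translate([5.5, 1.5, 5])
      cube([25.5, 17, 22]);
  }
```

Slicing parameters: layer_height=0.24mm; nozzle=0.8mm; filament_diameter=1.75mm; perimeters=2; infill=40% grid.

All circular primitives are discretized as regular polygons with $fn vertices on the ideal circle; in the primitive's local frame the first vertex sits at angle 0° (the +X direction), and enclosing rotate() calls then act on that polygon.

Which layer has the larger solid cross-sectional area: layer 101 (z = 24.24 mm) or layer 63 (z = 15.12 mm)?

Layer 101 (z = 24.24): the cube is not intersected at this z (z outside [0, 6.5]); the cube at (-4, 15.5) (footprint 13.5×4.5) is included at this height (area 60.75 mm²); the cylinder at (9, 8.5) is absent (z outside [0, 23.5]); the cylinder at (-3, 9.5) does not reach this height (z outside [1.5, 21]); Taking the union: only the 13.5×4.5 cube at (-4, 15.5) is present, so the union is just that shape — area = 60.75 mm²; the 25.5×17 cube at (5.5, 1.5) contributes its full rectangle (area 433.50 mm²); Taking the first minus the rest: starting from that combined region (60.75 mm²), the 25.5×17 cube at (5.5, 1.5) partially overlaps it — only the 12.00 mm² overlap (of its 433.50 mm²) is removed, clipping the outline — area = 48.75 mm²; (whole slice rotated 65° about Z — lengths, areas and connectivity unchanged). So its area = 48.75 mm². Layer 63 (z = 15.12): the cube does not reach this height (z outside [0, 6.5]); the 13.5×4.5 cube at (-4, 15.5) contributes its full rectangle (area 60.75 mm²); the r=7.5 cylinder at (9, 8.5) contributes a regular 32-gon of circumradius 7.5 (area = (32/2)·7.500²·sin(360°/32) = 175.58 mm²); the r=3.5 cylinder at (-3, 9.5) gives a regular 32-gon of circumradius 3.5 (constant along its height) (area = (32/2)·3.500²·sin(360°/32) = 38.24 mm²); Merging all regions: the regions partially overlap — summed areas 274.57 mm² minus the doubly-counted overlap 1.07 mm² gives 273.50 mm² — area = 273.50 mm²; the cube at (5.5, 1.5) (footprint 25.5×17) is included at this height (area 433.50 mm²); Taking the first minus the rest: starting from that combined region (273.50 mm²), the 25.5×17 cube at (5.5, 1.5) partially overlaps it — only the 147.40 mm² overlap (of its 433.50 mm²) is removed, clipping the outline — area = 126.10 mm²; (rotated 65° about Z; rotation is an isometry so areas/perimeters/island counts are preserved). So its area = 126.10 mm². Layer 63 is larger (126.10 vs 48.75 mm²).

layer 63 (z = 15.12 mm)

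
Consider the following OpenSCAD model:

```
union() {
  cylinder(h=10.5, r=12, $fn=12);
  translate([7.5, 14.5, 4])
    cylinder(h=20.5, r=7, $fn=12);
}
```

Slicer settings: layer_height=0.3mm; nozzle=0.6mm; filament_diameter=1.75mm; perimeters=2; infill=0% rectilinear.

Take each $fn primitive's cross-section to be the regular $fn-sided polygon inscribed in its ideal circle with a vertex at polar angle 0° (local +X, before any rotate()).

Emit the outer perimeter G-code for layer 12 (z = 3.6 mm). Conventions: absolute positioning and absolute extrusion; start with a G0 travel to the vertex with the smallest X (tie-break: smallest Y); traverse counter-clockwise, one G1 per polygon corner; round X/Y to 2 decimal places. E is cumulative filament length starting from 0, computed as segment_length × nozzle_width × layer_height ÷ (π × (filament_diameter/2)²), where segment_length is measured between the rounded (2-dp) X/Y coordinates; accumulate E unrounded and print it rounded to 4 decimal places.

G0 X-12.00 Y0.00 Z3.60
G1 X-10.39 Y-6.00 E0.4649
G1 X-6.00 Y-10.39 E0.9295
G1 X0.00 Y-12.00 E1.3944
G1 X6.00 Y-10.39 E1.8593
G1 X10.39 Y-6.00 E2.3239
G1 X12.00 Y0.00 E2.7888
G1 X10.39 Y6.00 E3.2537
G1 X6.00 Y10.39 E3.7183
G1 X0.00 Y12.00 E4.1832
G1 X-6.00 Y10.39 E4.6481
G1 X-10.39 Y6.00 E5.1127
G1 X-12.00 Y0.00 E5.5776

At z = 3.6 mm: the r=12 cylinder contributes a regular 12-gon of circumradius 12; the cylinder at (7.5, 14.5) is not intersected at this z (z outside [4, 24.5]); Combining (union): only the r=12 cylinder is present, so the union is just that shape — 1 connected region. The outline is a single polygon with 12 vertices. Extrusion per mm of travel: 0.6 × 0.3 / (π × 0.875²) = 0.074835. Accumulating E over each segment gives final E = 5.5776.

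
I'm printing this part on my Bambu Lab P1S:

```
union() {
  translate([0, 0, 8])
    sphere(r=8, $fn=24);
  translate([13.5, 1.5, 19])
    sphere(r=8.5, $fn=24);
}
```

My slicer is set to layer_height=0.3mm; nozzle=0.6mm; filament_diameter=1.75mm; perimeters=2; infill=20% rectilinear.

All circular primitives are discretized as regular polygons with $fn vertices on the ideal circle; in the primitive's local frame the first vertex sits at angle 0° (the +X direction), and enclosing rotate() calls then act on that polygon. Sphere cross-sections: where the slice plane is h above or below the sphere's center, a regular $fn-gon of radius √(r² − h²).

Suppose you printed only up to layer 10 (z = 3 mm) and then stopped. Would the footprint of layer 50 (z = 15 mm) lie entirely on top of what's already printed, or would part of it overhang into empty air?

part overhangs

Compare the two slices. At z = 3: the r=8 sphere contributes a regular 24-gon of circumradius √(8²−5²) = 6.245 (area = (24/2)·6.245²·sin(360°/24) = 121.13 mm²); the sphere at (13.5, 1.5) does not reach this height (|z−center|=16.000 > r=8.5); Taking the union: only the r=8 sphere is present, so the union is just that shape — area = 121.13 mm². At z = 15: the sphere: section is a regular 24-gon, circumradius = √(r²−h²) = √(8²−7²) = 3.873 (area = (24/2)·3.873²·sin(360°/24) = 46.59 mm²); the r=8.5 sphere at (13.5, 1.5) slices to a regular 24-gon of circumradius 7.500 (√(r²−h²) with h=4 from center) (area = (24/2)·7.500²·sin(360°/24) = 174.70 mm²); Merging all regions: the 2 present regions are separate (no shared area or edge), so areas and boundary lengths simply add and each stays a separate island — area = 221.29 mm². Checking containment: at z = 15 the cross-section extends beyond the z = 3 cross-section by about 174.62 mm².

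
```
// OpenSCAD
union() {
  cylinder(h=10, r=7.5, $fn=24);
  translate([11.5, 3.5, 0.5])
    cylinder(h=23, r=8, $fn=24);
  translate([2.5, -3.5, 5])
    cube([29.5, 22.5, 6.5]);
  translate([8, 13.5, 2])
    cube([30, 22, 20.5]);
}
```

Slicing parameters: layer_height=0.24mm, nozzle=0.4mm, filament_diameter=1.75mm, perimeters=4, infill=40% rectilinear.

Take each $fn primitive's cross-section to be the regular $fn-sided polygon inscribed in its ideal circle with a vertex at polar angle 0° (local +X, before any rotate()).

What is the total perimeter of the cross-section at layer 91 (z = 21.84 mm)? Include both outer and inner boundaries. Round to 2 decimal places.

154.12 mm

At z = 21.84 mm: the cylinder is not intersected at this z (z outside [0, 10]); the cylinder at (11.5, 3.5): section is a regular 24-gon, circumradius r=8 (perimeter = 2·24·8.000·sin(180°/24) = 50.12 mm); the cube at (2.5, -3.5) is not intersected at this z (z outside [5, 11.5]); the cube at (8, 13.5) is present — its section is the full 30×22 rectangle (perimeter 104.00 mm); Combining (union): the 2 present regions are separate (no shared area or edge), so areas and boundary lengths simply add and each stays a separate island — boundary = 154.12 mm. Overall, the cross-section has 2 separate islands. Total boundary length (outer) = 154.12 mm.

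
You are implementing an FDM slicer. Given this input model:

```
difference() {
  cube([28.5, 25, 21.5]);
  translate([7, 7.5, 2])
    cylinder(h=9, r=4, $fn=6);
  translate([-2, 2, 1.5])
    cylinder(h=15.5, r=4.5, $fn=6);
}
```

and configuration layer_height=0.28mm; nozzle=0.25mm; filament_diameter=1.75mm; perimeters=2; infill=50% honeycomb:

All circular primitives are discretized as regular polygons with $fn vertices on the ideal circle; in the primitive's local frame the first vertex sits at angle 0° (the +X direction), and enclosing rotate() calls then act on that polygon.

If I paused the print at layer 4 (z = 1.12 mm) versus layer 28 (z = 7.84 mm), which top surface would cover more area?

Layer 4 (z = 1.12): the cube (footprint 28.5×25) is included at this height (area 712.50 mm²); the cylinder at (7, 7.5) does not reach this height (z outside [2, 11]); the cylinder at (-2, 2) does not reach this height (z outside [1.5, 17]); After the difference (first − rest): none of the subtracted shapes is present at this height, so the 28.5×25 cube is unchanged — area = 712.50 mm². So its area = 712.50 mm². Layer 28 (z = 7.84): the 28.5×25 cube contributes its full rectangle (area 712.50 mm²); the r=4 cylinder at (7, 7.5) contributes a regular 6-gon of circumradius 4 (area = (6/2)·4.000²·sin(360°/6) = 41.57 mm²); the r=4.5 cylinder at (-2, 2) gives a regular 6-gon of circumradius 4.5 (constant along its height) (area = (6/2)·4.500²·sin(360°/6) = 52.61 mm²); Taking the first minus the rest: starting from the 28.5×25 cube (712.50 mm²), the r=4 cylinder at (7, 7.5) lies wholly inside it (removes its full 41.57 mm² and its 24.00 mm outline becomes a hole wall); the r=4.5 cylinder at (-2, 2) partially overlaps it — only the 9.20 mm² overlap (of its 52.61 mm²) is removed, clipping the outline — area = 661.73 mm². So its area = 661.73 mm². Layer 4 is larger (712.50 vs 661.73 mm²).

layer 4 (z = 1.12 mm)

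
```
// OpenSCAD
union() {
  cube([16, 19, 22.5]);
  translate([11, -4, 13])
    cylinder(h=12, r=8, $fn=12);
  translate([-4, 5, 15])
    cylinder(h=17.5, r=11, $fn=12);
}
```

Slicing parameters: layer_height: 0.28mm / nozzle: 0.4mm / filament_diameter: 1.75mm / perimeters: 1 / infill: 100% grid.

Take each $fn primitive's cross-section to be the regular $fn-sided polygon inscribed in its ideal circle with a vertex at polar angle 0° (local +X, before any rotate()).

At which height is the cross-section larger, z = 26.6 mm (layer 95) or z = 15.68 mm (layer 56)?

Layer 95 (z = 26.6): the cube is absent (z outside [0, 22.5]); the cylinder at (11, -4) does not reach this height (z outside [13, 25]); the cylinder at (-4, 5): section is a regular 12-gon, circumradius r=11 (area = (12/2)·11.000²·sin(360°/12) = 363.00 mm²); Taking the union: only the r=11 cylinder at (-4, 5) is present, so the union is just that shape — area = 363.00 mm². So its area = 363.00 mm². Layer 56 (z = 15.68): the cube is present — its section is the full 16×19 rectangle (area 304.00 mm²); the r=8 cylinder at (11, -4) contributes a regular 12-gon of circumradius 8 (area = (12/2)·8.000²·sin(360°/12) = 192.00 mm²); the cylinder at (-4, 5): section is a regular 12-gon, circumradius r=11 (area = (12/2)·11.000²·sin(360°/12) = 363.00 mm²); Taking the union: the regions partially overlap — summed areas 859.00 mm² minus the doubly-counted overlap 117.49 mm² gives 741.51 mm² — area = 741.51 mm². So its area = 741.51 mm². Layer 56 is larger (741.51 vs 363.00 mm²).

layer 56 (z = 15.68 mm)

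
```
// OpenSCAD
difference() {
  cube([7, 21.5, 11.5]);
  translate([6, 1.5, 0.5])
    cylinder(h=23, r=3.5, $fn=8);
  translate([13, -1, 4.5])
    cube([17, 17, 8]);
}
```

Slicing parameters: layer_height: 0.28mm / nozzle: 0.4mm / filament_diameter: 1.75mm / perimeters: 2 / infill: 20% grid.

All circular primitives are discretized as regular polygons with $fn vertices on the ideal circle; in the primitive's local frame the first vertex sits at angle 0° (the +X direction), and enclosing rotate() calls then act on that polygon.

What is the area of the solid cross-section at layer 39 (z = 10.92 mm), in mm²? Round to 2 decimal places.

At z = 10.92 mm: the cube (footprint 7×21.5) is included at this height (area 150.50 mm²); the r=3.5 cylinder at (6, 1.5) gives a regular 8-gon of circumradius 3.5 (constant along its height) (area = (8/2)·3.500²·sin(360°/8) = 34.65 mm²); the cube at (13, -1) is present — its section is the full 17×17 rectangle (area 289.00 mm²); After the difference (first − rest): starting from the 7×21.5 cube (150.50 mm²), the r=3.5 cylinder at (6, 1.5) partially overlaps it — only the 18.24 mm² overlap (of its 34.65 mm²) is removed, clipping the outline; the 17×17 cube at (13, -1) misses the remaining region (no effect) — area = 132.26 mm². Overall, the cross-section is a single solid region. Net area = 132.26 mm².

132.26 mm²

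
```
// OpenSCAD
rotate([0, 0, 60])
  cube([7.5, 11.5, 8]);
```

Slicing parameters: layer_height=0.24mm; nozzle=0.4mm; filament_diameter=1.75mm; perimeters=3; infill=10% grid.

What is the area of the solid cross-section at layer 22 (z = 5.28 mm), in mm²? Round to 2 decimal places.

86.25 mm²

At z = 5.28 mm: the cube (footprint 7.5×11.5) is included at this height (area 86.25 mm²); (whole slice rotated 60° about Z — lengths, areas and connectivity unchanged). Overall, the cross-section is a single solid region. Net area = 86.25 mm².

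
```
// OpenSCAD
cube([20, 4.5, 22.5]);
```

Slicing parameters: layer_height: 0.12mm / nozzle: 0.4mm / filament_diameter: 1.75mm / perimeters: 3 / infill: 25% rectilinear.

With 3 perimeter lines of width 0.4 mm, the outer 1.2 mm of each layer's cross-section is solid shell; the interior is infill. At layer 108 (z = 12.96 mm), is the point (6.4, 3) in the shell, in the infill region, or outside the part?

infill

At z = 12.96 mm: the cube (footprint 20×4.5) is included at this height. Overall, the cross-section is a single solid region. The nearest boundary edge runs (20.00, 4.50)→(0.00, 4.50); distance from the point to it = 1.50 mm. The point is inside the cross-section and 1.50 mm from the nearest boundary — more than the 1.2 mm shell width (3 × 0.4), so it's in the infill interior.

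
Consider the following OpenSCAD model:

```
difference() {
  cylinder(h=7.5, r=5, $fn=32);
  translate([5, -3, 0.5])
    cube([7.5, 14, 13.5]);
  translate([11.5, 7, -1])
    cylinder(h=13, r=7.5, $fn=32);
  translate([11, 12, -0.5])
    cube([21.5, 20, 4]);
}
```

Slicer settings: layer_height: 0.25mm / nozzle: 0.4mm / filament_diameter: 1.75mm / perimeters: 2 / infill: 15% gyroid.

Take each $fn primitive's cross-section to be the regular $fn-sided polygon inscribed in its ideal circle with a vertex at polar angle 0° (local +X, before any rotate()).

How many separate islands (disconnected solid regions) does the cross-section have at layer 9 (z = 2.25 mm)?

At z = 2.25 mm: the r=5 cylinder contributes a regular 32-gon of circumradius 5; the 7.5×14 cube at (5, -3) contributes its full rectangle; the cylinder at (11.5, 7): section is a regular 32-gon, circumradius r=7.5; the 21.5×20 cube at (11, 12) contributes its full rectangle; Subtracting the remaining from the first: starting from the r=5 cylinder, the 7.5×14 cube at (5, -3) misses the remaining region (no effect); the r=7.5 cylinder at (11.5, 7) misses the remaining region (no effect); the 21.5×20 cube at (11, 12) misses the remaining region (no effect) — 1 connected region. Overall, the cross-section is a single solid region. Island count = 1.

1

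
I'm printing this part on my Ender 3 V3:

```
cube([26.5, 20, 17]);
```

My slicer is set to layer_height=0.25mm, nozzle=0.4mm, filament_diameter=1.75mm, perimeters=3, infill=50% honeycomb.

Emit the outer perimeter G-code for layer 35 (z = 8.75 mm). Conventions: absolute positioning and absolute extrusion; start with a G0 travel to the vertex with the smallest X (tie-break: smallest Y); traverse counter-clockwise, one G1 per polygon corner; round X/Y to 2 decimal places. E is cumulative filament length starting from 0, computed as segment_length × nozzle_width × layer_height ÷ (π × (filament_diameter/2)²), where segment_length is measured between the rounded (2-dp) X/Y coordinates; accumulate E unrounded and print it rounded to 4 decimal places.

G0 X0.00 Y0.00 Z8.75
G1 X26.50 Y0.00 E1.1017
G1 X26.50 Y20.00 E1.9332
G1 X0.00 Y20.00 E3.0350
G1 X0.00 Y0.00 E3.8665

At z = 8.75 mm: the cube is present — its section is the full 26.5×20 rectangle. The outline is a single polygon with 4 vertices. Extrusion per mm of travel: 0.4 × 0.25 / (π × 0.875²) = 0.041575. Accumulating E over each segment gives final E = 3.8665.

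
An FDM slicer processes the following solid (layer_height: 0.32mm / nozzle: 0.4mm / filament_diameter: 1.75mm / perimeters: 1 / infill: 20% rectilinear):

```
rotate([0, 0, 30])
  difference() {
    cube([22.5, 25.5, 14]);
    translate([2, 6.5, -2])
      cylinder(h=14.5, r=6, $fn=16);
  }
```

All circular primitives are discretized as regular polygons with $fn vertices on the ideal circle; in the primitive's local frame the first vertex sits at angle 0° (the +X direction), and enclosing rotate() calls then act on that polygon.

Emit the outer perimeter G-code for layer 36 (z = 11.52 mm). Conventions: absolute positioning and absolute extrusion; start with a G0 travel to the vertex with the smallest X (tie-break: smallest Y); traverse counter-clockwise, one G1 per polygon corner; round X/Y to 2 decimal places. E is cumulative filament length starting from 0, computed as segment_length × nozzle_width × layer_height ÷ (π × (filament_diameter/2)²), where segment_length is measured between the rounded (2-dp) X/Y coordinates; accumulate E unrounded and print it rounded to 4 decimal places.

G0 X-12.75 Y22.08 Z11.52
G1 X-6.05 Y10.48 E0.7129
G1 X-4.52 Y11.83 E0.8215
G1 X-2.30 Y12.58 E0.9462
G1 X0.03 Y12.42 E1.0704
G1 X2.13 Y11.39 E1.1949
G1 X3.68 Y9.63 E1.3197
G1 X4.43 Y7.41 E1.4444
G1 X4.28 Y5.08 E1.5687
G1 X3.24 Y2.98 E1.6934
G1 X1.48 Y1.43 E1.8182
G1 X-0.45 Y0.78 E1.9266
G1 X0.00 Y0.00 E1.9745
G1 X19.49 Y11.25 E3.1721
G1 X6.74 Y33.33 E4.5289
G1 X-12.75 Y22.08 E5.7265

At z = 11.52 mm: the 22.5×25.5 cube contributes its full rectangle; the r=6 cylinder at (2, 6.5) contributes a regular 16-gon of circumradius 6; Subtracting the remaining from the first: starting from the 22.5×25.5 cube, the r=6 cylinder at (2, 6.5) partially overlaps it — only the 78.31 mm² overlap (of its 110.21 mm²) is removed, clipping the outline — 1 connected region; (whole slice rotated 30° about Z — lengths, areas and connectivity unchanged). The outline is a single polygon with 15 vertices. Extrusion per mm of travel: 0.4 × 0.32 / (π × 0.875²) = 0.053216. Accumulating E over each segment gives final E = 5.7265.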